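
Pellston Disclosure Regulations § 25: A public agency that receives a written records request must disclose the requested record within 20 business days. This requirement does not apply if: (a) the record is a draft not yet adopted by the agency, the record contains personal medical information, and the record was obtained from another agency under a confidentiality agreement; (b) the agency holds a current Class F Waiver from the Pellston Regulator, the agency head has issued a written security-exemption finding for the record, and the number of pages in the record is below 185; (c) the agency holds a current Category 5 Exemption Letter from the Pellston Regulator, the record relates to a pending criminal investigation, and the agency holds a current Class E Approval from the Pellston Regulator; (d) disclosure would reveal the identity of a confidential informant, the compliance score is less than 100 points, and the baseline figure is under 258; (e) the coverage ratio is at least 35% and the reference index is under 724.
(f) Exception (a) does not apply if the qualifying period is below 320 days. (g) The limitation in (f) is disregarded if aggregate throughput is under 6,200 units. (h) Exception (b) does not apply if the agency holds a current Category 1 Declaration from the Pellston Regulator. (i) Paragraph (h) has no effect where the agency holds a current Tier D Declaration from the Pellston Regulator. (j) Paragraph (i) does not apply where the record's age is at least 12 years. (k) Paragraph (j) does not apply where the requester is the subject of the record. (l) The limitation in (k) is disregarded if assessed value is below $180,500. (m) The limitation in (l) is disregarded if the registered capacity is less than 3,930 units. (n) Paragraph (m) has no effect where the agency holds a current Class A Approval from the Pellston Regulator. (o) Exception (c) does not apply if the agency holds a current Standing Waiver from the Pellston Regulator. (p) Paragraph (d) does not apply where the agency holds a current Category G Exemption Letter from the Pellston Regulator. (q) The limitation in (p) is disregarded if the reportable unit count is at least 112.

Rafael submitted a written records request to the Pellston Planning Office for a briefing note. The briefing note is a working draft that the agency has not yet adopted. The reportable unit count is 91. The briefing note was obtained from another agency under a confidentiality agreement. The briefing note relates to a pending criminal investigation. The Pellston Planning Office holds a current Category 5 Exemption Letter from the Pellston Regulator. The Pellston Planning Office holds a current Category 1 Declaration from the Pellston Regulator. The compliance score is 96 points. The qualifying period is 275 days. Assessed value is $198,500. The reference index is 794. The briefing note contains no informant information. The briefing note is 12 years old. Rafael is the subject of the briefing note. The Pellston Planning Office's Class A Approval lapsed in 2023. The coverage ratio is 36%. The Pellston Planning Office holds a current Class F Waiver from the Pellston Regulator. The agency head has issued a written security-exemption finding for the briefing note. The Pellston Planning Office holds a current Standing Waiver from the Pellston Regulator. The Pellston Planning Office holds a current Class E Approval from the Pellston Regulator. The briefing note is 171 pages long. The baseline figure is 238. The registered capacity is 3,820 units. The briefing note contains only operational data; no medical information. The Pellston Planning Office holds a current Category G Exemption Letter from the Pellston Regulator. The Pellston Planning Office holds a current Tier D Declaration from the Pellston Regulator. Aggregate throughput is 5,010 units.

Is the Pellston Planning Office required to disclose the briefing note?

No — exception (b) applies; the Pellston Planning Office is not required to disclose the briefing note.

Exception (a) fails — the briefing note contains only operational data.
Exception (b): a current Class F Waiver is held; a written security-exemption finding has been issued; the number of pages in the record is 171, below the 185 limit — every condition holds. Considering the limiting provisions: (h) would limit (b) — a current Category 1 Declaration is held — but (i) sets (h) aside: (i) is triggered — a current Tier D Declaration is held. (j) would limit (i) — the record's age is 12 years, meeting the 12 years threshold — but (k) sets (j) aside: (k) is engaged — Rafael is the subject of the briefing note. (l) does not operate here (assessed value is $198,500, not below $180,500), so (k) stands. Exception (b) stands.
All of (c)'s requirements are met (a current Category 5 Exemption Letter is held; the briefing note relates to a pending investigation; a current Class E Approval is held). But: (o) operates against (c): a current Standing Waiver is held. So (c) is unavailable.
Exception (d) fails — the briefing note contains no informant information.
Exception (e) fails — the reference index is 794, not under 724.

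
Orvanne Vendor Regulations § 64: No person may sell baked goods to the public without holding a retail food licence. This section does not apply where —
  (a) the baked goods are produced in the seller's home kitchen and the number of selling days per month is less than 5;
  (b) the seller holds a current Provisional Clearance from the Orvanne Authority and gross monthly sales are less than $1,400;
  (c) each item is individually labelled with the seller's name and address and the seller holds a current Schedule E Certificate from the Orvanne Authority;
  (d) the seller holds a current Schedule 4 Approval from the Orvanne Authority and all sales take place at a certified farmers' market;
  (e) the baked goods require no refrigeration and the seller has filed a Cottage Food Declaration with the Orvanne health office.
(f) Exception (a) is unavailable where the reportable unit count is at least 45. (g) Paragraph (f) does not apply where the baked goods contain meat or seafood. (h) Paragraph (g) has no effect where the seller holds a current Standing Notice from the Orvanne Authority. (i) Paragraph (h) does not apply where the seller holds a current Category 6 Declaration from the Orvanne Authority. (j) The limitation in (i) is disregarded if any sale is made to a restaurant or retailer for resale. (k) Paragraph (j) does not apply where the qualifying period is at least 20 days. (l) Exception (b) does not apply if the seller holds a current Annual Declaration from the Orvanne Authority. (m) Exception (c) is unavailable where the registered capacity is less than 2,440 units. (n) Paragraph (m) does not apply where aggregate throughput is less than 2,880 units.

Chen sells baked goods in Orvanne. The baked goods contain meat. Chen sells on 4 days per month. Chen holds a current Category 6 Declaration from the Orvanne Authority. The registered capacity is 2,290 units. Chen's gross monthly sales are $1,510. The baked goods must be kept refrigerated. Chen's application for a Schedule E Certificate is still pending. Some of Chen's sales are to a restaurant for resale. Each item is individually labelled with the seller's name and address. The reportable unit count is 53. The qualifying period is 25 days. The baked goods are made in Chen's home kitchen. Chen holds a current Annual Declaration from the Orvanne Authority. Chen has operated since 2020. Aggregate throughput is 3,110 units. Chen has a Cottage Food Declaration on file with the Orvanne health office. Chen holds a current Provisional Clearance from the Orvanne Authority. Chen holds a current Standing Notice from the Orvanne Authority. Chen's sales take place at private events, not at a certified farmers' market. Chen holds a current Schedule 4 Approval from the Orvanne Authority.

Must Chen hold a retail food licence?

No — exception (a) applies; Chen is not required to hold a retail food licence.

Exception (a) is satisfied on its face — the baked goods are home-kitchen produced; the number of selling days per month is 4, less than the 5 limit. Applying paragraphs (f)–(k): (f) applies (the reportable unit count is 53, meeting the 45 threshold), but is set aside by (g): (g) operates against (f): the baked goods contain meat. (h) is engaged (a current Standing Notice is held), but yields to (i): (i) operates against (h): a current Category 6 Declaration is held. (j) is engaged (some sales are to a restaurant for resale), but is overridden by (k): (k) operates against (j): the qualifying period is 25 days, meeting the 20 days threshold. So (a) applies.
Exception (b) fails — gross monthly sales are $1,510, not less than $1,400.
Exception (c) fails — there is no Schedule E Certificate in force.
Exception (d) does not apply: sales are at private events, not a certified farmers' market.
Exception (e) requires that the baked goods require no refrigeration; but the baked goods require refrigeration, so (e) is unavailable.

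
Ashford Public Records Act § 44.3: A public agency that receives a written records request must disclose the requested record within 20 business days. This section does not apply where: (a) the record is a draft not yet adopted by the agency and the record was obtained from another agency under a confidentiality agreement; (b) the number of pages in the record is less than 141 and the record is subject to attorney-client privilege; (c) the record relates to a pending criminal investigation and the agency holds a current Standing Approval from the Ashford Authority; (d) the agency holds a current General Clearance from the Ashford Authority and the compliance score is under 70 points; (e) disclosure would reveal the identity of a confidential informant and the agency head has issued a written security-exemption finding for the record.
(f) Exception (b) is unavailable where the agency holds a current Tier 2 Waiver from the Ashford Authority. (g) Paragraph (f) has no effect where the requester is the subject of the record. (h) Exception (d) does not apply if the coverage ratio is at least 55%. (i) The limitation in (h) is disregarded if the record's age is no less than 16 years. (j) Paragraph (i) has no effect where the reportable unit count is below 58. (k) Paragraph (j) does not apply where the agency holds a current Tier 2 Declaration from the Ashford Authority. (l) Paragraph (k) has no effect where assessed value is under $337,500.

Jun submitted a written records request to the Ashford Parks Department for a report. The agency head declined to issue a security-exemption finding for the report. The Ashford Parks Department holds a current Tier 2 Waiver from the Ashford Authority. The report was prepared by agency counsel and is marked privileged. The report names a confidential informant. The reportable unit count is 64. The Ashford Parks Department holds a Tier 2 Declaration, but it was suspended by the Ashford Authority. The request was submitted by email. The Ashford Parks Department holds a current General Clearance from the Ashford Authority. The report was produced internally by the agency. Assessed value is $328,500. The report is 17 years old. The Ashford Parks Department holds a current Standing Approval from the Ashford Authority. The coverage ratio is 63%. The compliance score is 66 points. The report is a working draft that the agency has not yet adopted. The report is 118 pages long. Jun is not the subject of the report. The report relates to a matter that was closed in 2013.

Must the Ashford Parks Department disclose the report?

Exception (a) requires that the record was obtained from another agency under a confidentiality agreement; but the report was produced internally, so (a) is unavailable.
Exception (b)'s conditions are all satisfied: the number of pages in the record is 118, less than the 141 limit; the report is privileged. But applying paragraphs (f)–(g): (f) operates against (b): a current Tier 2 Waiver is held. (g), which would lift (f), is not engaged — Jun is not the subject of the report. Exception (b) does not apply.
Exception (c) fails — the report relates to a closed matter.
Exception (d) is satisfied on its face — a current General Clearance is held; the compliance score is 66 points, under the 70 points limit. As to paragraphs (h)–(l): (h) would limit (d) — the coverage ratio is 63%, meeting the 55% threshold — but (i) sets (h) aside: (i) is triggered — the record's age is 17 years, meeting the 16 years threshold. (j), which would lift (i), is not engaged — the reportable unit count is 64, not below 58. (d) remains available.
Exception (e) fails — the agency head declined to issue a security-exemption finding.

No — exception (d) applies; the Ashford Parks Department is not required to disclose the report.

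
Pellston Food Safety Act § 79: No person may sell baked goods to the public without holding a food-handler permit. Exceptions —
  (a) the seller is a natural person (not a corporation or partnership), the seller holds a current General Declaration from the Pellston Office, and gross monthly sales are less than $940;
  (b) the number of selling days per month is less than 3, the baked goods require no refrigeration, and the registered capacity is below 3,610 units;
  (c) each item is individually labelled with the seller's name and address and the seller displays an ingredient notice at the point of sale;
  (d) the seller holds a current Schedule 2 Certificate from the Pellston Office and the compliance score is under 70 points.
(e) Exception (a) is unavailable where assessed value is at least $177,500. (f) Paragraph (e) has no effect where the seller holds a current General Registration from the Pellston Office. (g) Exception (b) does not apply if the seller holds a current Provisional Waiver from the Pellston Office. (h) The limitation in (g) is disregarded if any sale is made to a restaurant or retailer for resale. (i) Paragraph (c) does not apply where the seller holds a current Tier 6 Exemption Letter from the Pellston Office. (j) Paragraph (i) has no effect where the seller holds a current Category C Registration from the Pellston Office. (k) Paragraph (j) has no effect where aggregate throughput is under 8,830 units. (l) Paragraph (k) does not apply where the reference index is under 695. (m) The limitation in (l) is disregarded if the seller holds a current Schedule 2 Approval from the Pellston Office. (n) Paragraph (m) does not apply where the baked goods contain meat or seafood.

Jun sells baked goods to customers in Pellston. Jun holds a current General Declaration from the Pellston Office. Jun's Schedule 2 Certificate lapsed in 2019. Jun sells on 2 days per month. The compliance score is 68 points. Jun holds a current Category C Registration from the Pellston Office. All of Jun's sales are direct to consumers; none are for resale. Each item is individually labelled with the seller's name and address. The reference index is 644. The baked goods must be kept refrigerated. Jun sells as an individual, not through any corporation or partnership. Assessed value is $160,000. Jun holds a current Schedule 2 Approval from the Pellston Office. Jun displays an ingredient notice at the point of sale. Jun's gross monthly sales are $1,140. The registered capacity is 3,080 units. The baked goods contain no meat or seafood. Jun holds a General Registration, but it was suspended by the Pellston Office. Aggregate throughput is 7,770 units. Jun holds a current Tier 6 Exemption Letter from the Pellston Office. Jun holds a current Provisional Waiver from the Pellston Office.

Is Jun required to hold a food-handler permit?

Yes — Jun must hold a food-handler permit.

Exception (a) requires that gross monthly sales are less than $940; but gross monthly sales are $1,140, not less than $940, so (a) is unavailable.
Exception (b) fails — the baked goods require refrigeration.
Exception (c) is satisfied on its face — items are individually labelled; an ingredient notice is displayed. However, paragraphs (i)–(n) must be considered: (i) operates — a current Tier 6 Exemption Letter is held. (j) applies (a current Category C Registration is held), but yields to (k): (k) is engaged — aggregate throughput is 7,770 units, under the 8,830 units limit. (l) would limit (k) — the reference index is 644, under the 695 limit — but (m) sets (l) aside: (m) is engaged — a current Schedule 2 Approval is held. (n) is not engaged (the baked goods contain no meat or seafood), so (m) stands. Exception (c) does not apply.
Exception (d) does not apply: there is no Schedule 2 Certificate in force.
No exception is made out. Jun falls within the general rule.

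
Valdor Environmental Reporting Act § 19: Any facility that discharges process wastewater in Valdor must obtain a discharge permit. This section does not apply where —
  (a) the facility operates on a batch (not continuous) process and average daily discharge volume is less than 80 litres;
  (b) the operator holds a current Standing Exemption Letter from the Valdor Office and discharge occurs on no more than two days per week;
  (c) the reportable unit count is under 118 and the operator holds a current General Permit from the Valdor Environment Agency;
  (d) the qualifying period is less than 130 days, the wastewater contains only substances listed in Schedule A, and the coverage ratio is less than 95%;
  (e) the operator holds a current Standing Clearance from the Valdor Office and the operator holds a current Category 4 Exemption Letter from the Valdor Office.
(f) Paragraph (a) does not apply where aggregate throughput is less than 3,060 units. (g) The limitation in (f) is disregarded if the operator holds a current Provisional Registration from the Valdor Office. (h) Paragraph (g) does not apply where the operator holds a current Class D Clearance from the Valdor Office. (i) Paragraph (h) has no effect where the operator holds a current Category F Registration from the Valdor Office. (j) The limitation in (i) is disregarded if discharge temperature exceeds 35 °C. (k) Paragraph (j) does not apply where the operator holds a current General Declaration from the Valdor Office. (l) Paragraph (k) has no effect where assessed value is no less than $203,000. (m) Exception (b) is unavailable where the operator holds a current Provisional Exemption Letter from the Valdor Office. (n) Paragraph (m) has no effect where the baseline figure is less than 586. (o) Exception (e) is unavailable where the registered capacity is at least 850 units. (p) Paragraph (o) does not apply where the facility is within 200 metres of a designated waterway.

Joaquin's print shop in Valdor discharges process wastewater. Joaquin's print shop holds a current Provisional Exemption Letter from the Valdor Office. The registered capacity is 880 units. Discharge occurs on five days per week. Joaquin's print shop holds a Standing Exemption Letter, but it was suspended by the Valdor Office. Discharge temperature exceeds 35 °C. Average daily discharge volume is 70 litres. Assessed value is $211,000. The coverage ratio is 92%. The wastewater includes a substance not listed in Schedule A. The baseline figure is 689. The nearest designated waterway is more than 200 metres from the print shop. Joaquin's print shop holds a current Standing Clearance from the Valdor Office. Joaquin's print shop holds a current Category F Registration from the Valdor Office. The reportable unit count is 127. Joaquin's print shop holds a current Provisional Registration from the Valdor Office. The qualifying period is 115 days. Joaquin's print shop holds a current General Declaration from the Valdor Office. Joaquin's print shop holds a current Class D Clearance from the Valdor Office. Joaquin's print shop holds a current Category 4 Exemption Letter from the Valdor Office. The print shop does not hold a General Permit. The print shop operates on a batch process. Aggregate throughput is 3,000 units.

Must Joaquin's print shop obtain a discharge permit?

Yes — Joaquin's print shop must obtain a discharge permit.

Exception (a) is satisfied on its face — the facility operates on a batch process; average daily discharge volume is 70 litres, less than the 80 litres limit. But applying paragraphs (f)–(l): (f) applies — aggregate throughput is 3,000 units, less than the 3,060 units limit. (g) is engaged (a current Provisional Registration is held), but is itself disapplied by (h): (h) operates against (g): a current Class D Clearance is held. (i) would limit (h) — a current Category F Registration is held — but (j) sets (i) aside: (j) is engaged — discharge temperature exceeds 35 °C. (k) is triggered (a current General Declaration is held), but yields to (l): (l) applies — assessed value is $211,000, meeting the $203,000 threshold. (a) is therefore removed.
Exception (b) does not apply: no current Standing Exemption Letter is held.
Exception (c) fails — the reportable unit count is 127, not under 118.
Exception (d) requires that the wastewater contains only substances listed in Schedule A; but the wastewater includes a non-Schedule-A substance, so (d) is unavailable.
Exception (e)'s conditions are all satisfied: a current Standing Clearance is held; a current Category 4 Exemption Letter is held. But: (o) operates against (e): the registered capacity is 880 units, meeting the 850 units threshold. (p), which would lift (o), is inapplicable — the print shop is more than 200 m from any designated waterway. Exception (e) does not apply.
Every exception is unavailable, so the rule governs.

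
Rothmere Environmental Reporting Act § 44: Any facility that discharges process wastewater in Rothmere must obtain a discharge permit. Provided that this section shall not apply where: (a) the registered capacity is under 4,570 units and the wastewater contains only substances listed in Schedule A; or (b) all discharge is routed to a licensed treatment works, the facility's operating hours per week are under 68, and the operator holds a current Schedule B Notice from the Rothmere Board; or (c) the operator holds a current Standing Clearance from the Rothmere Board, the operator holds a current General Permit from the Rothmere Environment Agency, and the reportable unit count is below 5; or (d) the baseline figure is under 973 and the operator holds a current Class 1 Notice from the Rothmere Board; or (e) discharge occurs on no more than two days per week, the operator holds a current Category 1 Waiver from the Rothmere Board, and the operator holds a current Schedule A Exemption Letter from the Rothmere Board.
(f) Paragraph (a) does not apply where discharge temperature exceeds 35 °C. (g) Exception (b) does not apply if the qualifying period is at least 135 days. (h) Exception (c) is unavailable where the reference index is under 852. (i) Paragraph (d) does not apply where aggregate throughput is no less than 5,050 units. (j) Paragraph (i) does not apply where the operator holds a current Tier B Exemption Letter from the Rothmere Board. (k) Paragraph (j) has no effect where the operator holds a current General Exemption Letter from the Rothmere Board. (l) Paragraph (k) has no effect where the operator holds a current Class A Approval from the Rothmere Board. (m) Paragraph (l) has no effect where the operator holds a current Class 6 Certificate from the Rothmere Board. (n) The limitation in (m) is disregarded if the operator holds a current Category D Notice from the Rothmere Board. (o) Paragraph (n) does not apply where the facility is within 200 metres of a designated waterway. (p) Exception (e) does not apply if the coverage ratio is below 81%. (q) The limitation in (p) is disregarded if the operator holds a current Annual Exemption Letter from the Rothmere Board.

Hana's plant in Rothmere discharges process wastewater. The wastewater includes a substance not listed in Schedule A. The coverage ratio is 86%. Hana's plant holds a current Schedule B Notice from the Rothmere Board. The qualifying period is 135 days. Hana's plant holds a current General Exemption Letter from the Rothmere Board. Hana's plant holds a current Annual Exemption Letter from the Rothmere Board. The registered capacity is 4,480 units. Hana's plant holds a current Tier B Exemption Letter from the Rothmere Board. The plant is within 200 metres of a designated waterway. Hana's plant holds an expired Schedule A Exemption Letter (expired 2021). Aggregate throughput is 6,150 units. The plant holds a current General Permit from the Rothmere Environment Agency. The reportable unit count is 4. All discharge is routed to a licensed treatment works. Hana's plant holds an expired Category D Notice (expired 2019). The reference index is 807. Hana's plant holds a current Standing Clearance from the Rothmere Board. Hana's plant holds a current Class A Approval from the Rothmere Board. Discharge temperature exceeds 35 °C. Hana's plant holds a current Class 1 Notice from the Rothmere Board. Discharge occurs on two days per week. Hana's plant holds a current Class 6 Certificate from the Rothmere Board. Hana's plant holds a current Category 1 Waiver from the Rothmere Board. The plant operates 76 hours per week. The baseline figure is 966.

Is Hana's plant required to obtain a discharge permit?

Exception (a) fails — the wastewater includes a non-Schedule-A substance.
Exception (b) fails — the facility's operating hours per week are 76, not under 68.
All of (c)'s requirements are met (a current Standing Clearance is held; a current General Permit is held; the reportable unit count is 4, below the 5 limit). But applying paragraph (h): (h) is triggered — the reference index is 807, under the 852 limit. (c) is therefore removed.
Exception (d)'s conditions are all satisfied: the baseline figure is 966, under the 973 limit; a current Class 1 Notice is held. Turning to paragraphs (i)–(o): (i) operates against (d): aggregate throughput is 6,150 units, meeting the 5,050 units threshold. (j) is engaged (a current Tier B Exemption Letter is held), but is displaced by (k): (k) operates against (j): a current General Exemption Letter is held. (l) is engaged (a current Class A Approval is held), but is set aside by (m): (m) applies — a current Class 6 Certificate is held. (n), which would lift (m), is not engaged — no current Category D Notice is held. Exception (d) does not apply.
Exception (e) requires that the operator holds a current Schedule A Exemption Letter from the Rothmere Board; but no current Schedule A Exemption Letter is held, so (e) is unavailable.
Every exception is unavailable, so the rule governs.

Yes — Hana's plant must obtain a discharge permit.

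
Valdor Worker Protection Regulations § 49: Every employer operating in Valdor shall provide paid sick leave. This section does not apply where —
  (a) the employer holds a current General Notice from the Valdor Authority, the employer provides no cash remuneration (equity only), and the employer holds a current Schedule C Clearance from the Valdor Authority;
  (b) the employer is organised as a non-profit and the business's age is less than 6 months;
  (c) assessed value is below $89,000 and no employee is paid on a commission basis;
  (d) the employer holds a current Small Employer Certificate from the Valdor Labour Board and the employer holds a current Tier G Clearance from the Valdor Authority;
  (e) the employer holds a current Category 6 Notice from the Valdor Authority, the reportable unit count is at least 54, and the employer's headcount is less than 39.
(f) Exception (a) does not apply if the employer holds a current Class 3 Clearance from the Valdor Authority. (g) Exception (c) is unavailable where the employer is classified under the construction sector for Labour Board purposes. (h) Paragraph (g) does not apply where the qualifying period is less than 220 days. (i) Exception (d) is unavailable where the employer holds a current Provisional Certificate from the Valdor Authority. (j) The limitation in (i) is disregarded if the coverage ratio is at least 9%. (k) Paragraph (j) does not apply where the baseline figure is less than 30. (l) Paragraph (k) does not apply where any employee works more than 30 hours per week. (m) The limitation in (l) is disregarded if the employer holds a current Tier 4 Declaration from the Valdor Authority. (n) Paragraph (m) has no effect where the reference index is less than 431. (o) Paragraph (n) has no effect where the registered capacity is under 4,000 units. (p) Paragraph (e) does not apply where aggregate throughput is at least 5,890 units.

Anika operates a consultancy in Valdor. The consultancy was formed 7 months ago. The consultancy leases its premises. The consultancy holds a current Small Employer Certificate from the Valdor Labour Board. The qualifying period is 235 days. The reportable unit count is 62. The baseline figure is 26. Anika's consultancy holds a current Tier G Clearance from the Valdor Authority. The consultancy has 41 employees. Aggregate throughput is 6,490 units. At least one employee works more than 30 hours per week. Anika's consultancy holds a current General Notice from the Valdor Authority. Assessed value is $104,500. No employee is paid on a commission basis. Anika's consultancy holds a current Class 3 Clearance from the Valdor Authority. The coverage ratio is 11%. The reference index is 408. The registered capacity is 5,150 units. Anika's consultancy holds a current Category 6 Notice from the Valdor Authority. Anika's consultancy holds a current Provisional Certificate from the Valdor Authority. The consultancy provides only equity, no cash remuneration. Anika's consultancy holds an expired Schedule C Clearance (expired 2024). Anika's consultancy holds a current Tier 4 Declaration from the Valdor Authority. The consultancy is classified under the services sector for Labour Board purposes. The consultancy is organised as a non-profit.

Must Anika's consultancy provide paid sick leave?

No — exception (d) applies; Anika's consultancy is not required to provide paid sick leave.

Exception (a) requires that the employer holds a current Schedule C Clearance from the Valdor Authority; but no current Schedule C Clearance is held, so (a) is unavailable.
Exception (b) does not apply: the business's age is 7 months, not less than 6 months.
Exception (c) fails — assessed value is $104,500, not below $89,000.
All of (d)'s requirements are met (a current Small Employer Certificate is held; a current Tier G Clearance is held). Under paragraphs (i)–(o): (i) would limit (d) — a current Provisional Certificate is held — but (j) sets (i) aside: (j) operates against (i): the coverage ratio is 11%, meeting the 9% threshold. (k) would limit (j) — the baseline figure is 26, less than the 30 limit — but (l) sets (k) aside: (l) operates against (k): at least one employee exceeds 30 hours/week. (m) applies (a current Tier 4 Declaration is held), but is displaced by (n): (n) is triggered — the reference index is 408, less than the 431 limit. (o), which would lift (n), is not triggered — the registered capacity is 5,150 units, not under 4,000 units. Exception (d) stands.
Exception (e) does not apply: the employer's headcount is 41, not less than 39.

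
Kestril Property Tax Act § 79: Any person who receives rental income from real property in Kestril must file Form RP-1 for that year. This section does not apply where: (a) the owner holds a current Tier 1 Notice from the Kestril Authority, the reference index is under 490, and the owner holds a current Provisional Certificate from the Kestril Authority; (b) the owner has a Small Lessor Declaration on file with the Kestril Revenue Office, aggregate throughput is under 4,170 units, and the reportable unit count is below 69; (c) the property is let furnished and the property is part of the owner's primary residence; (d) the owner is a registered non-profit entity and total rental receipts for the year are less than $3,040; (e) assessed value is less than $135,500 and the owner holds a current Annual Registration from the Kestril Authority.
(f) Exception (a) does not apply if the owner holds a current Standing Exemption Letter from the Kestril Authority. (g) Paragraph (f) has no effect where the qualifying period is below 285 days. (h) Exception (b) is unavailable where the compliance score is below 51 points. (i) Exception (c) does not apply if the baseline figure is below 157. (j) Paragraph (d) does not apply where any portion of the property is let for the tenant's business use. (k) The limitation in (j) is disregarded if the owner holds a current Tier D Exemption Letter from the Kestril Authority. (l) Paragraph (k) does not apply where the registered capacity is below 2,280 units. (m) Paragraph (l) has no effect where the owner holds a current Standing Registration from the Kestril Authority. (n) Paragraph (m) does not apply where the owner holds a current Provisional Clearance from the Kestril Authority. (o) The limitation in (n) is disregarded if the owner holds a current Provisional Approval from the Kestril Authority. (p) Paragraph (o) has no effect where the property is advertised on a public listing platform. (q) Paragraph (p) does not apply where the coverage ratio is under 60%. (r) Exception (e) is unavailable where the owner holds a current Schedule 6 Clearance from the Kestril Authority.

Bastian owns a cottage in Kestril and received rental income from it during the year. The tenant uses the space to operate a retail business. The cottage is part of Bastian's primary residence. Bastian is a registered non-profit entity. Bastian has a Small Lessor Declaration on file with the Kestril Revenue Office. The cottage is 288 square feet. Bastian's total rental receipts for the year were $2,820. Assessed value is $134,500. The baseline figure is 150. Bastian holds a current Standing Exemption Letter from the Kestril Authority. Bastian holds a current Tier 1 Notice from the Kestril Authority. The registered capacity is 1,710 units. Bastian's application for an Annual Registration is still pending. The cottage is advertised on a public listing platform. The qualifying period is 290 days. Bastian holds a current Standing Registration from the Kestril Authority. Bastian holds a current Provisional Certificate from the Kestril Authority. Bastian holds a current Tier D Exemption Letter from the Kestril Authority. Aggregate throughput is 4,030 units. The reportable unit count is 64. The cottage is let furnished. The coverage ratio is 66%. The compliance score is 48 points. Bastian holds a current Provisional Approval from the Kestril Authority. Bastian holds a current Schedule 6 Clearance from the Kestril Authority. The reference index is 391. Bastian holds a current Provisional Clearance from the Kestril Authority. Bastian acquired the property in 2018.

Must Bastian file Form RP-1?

Yes — Bastian must file Form RP-1.

Exception (a)'s conditions are all satisfied: a current Tier 1 Notice is held; the reference index is 391, under the 490 limit; a current Provisional Certificate is held. However, paragraphs (f)–(g) must be considered: (f) operates — a current Standing Exemption Letter is held. (g) is not engaged (the qualifying period is 290 days, not below 285 days), so (f) stands. Exception (a) does not apply.
All of (b)'s requirements are met (a Small Lessor Declaration is on file; aggregate throughput is 4,030 units, under the 4,170 units limit; the reportable unit count is 64, below the 69 limit). Turning to paragraph (h): (h) operates against (b): the compliance score is 48 points, below the 51 points limit. So (b) is unavailable.
Exception (c)'s conditions are all satisfied: the property is let furnished; the cottage is part of the primary residence. But applying paragraph (i): (i) operates against (c): the baseline figure is 150, below the 157 limit. So (c) is unavailable.
All of (d)'s requirements are met (Bastian is a registered non-profit; total rental receipts for the year are $2,820, less than the $3,040 limit). But: (j) operates against (d): the space is let for business use. (k) is triggered (a current Tier D Exemption Letter is held), but is set aside by (l): (l) operates against (k): the registered capacity is 1,710 units, below the 2,280 units limit. (m) is triggered (a current Standing Registration is held), but is overridden by (n): (n) is engaged — a current Provisional Clearance is held. (o) would limit (n) — a current Provisional Approval is held — but (p) sets (o) aside: (p) operates — the property is publicly advertised. (q) is inapplicable (the coverage ratio is 66%, not under 60%), so (p) stands. Exception (d) does not apply.
Exception (e) fails — the Annual Registration is not current.
No exception applies. The general rule governs.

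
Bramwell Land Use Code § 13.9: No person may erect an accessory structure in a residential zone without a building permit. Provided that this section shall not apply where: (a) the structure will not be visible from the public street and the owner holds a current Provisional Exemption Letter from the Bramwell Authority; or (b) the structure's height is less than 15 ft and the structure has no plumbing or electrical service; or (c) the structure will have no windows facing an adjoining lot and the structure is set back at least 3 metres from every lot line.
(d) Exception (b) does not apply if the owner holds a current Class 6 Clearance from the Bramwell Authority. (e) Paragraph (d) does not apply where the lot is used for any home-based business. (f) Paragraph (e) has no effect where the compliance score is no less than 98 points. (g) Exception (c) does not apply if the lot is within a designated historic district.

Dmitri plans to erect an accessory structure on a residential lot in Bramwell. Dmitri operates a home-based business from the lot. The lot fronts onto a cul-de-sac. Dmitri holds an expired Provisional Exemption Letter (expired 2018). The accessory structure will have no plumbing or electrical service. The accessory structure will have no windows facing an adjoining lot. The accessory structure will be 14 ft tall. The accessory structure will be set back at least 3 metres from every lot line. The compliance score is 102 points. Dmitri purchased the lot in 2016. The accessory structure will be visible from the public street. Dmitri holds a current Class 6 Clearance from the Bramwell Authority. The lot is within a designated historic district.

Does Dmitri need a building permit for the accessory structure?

Yes — Dmitri must obtain a building permit.

Exception (a) does not apply: the structure will be visible from the street.
Exception (b)'s conditions are all satisfied: the structure's height is 14 ft, less than the 15 ft limit; there is no plumbing or electrical service. But applying paragraphs (d)–(f): (d) operates against (b): a current Class 6 Clearance is held. (e) would limit (d) — a home-based business operates on the lot — but (f) sets (e) aside: (f) is triggered — the compliance score is 102 points, meeting the 98 points threshold. Exception (b) does not apply.
Exception (c): no windows face an adjoining lot; the setback is at least 3 m on every side — every condition holds. However, paragraph (g) must be considered: (g) operates against (c): the lot is in a historic district. Exception (c) does not apply.
No exception applies. The general rule governs.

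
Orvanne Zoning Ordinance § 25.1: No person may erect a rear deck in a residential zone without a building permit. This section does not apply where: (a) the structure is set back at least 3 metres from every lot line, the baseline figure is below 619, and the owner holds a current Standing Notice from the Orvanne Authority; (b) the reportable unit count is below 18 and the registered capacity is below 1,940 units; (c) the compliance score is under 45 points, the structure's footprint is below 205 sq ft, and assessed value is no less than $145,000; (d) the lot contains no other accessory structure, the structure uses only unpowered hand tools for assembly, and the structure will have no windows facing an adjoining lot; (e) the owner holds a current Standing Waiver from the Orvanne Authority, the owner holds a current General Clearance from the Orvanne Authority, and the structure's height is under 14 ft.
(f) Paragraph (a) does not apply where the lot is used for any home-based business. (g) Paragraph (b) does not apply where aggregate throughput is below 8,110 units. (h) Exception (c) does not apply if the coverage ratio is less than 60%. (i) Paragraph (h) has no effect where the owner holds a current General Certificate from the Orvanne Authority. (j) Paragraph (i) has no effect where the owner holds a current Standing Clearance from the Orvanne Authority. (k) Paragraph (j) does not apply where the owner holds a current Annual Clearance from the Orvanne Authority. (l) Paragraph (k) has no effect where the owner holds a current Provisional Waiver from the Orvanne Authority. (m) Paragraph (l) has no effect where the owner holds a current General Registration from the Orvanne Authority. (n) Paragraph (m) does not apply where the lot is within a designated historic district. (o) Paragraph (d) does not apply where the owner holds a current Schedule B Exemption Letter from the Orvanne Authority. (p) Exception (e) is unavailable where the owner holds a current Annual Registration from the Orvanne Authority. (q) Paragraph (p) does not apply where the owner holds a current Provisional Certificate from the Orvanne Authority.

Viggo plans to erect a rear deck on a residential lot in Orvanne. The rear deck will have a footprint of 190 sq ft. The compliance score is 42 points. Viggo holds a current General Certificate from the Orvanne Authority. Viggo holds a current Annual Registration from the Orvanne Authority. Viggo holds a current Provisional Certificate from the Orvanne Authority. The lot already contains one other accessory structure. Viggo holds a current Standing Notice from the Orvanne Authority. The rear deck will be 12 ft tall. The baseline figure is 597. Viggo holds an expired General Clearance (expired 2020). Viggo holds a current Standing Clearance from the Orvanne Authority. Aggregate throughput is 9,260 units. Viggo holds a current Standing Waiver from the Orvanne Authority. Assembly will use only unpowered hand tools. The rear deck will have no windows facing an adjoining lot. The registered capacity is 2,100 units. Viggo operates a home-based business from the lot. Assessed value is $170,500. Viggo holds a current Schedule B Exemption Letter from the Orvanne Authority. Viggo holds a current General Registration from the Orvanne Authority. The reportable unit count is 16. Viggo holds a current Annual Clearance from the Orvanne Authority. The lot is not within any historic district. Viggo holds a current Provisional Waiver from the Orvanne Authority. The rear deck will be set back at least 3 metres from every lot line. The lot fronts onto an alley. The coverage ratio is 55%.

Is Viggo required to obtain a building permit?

No — exception (c) applies; Viggo does not need a building permit.

Exception (a)'s conditions are all satisfied: the setback is at least 3 m on every side; the baseline figure is 597, below the 619 limit; a current Standing Notice is held. Turning to paragraph (f): (f) applies — a home-based business operates on the lot. Exception (a) does not apply.
Exception (b) requires that the registered capacity is below 1,940 units; but the registered capacity is 2,100 units, not below 1,940 units, so (b) is unavailable.
All of (c)'s requirements are met (the compliance score is 42 points, under the 45 points limit; the structure's footprint is 190 sq ft, below the 205 sq ft limit; assessed value is $170,500, meeting the $145,000 threshold). Considering the limiting provisions: (h) would limit (c) — the coverage ratio is 55%, less than the 60% limit — but (i) sets (h) aside: (i) operates against (h): a current General Certificate is held. (j) would limit (i) — a current Standing Clearance is held — but (k) sets (j) aside: (k) applies — a current Annual Clearance is held. (l) would limit (k) — a current Provisional Waiver is held — but (m) sets (l) aside: (m) operates against (l): a current General Registration is held. (n), which would lift (m), is inapplicable — the lot is not in a historic district. Exception (c) stands.
Exception (d) requires that the lot contains no other accessory structure; but the lot already has another accessory structure, so (d) is unavailable.
Exception (e) fails — there is no General Clearance in force.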